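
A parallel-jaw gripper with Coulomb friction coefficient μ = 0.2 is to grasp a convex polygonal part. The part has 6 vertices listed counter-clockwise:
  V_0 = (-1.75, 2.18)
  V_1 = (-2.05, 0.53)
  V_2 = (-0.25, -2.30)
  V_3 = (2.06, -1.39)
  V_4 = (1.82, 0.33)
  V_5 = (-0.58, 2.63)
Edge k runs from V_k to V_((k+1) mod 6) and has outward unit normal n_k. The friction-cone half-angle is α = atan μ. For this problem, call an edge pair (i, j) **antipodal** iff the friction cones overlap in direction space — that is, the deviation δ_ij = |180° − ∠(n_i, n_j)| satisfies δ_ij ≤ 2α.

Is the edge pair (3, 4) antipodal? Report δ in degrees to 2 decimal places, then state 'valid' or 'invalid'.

α = atan 0.2 = 11.31°;  2α = 22.62°
edge 3: e_3 = (-0.24, +1.72);  n_3 = (+0.9904, +0.1382)
edge 4: e_4 = (-2.40, +2.30);  n_4 = (+0.6919, +0.7220)
∠(n_3, n_4) = 38.28°
δ = |180° − 38.28°| = 141.72°
141.72° > 2α = 22.62°  →  invalid

δ = 141.72°, invalid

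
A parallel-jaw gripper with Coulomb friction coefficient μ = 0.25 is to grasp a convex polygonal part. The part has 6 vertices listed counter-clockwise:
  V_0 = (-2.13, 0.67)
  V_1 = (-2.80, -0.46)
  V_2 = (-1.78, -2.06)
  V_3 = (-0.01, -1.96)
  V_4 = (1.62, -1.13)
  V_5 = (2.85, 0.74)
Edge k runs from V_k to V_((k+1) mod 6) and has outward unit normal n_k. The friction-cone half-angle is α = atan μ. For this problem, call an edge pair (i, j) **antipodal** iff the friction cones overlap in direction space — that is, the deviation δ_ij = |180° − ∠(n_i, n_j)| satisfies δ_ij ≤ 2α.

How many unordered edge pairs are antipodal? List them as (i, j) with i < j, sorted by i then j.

count = 3; pairs: (0,4), (2,5), (3,5)

α = atan 0.25 = 14.04°;  2α = 28.07°
n_0 = (-0.8602, +0.5100)
n_1 = (-0.8432, -0.5376)
n_2 = (+0.0564, -0.9984)
n_3 = (+0.4538, -0.8911)
n_4 = (+0.8355, -0.5495)
n_5 = (-0.0141, +0.9999)
  (0,1): δ = 116.82°  ·
  (0,2): δ = 56.10°  ·
  (0,3): δ = 32.35°  ·
  (0,4): δ = 2.67°  ✓
  (0,5): δ = 121.47°  ·
  (1,2): δ = 119.28°  ·
  (1,3): δ = 95.53°  ·
  (1,4): δ = 65.85°  ·
  (1,5): δ = 58.29°  ·
  (2,3): δ = 156.25°  ·
  (2,4): δ = 126.57°  ·
  (2,5): δ = 2.43°  ✓
  (3,4): δ = 150.32°  ·
  (3,5): δ = 26.18°  ✓
  (4,5): δ = 55.86°  ·
antipodal pairs: 3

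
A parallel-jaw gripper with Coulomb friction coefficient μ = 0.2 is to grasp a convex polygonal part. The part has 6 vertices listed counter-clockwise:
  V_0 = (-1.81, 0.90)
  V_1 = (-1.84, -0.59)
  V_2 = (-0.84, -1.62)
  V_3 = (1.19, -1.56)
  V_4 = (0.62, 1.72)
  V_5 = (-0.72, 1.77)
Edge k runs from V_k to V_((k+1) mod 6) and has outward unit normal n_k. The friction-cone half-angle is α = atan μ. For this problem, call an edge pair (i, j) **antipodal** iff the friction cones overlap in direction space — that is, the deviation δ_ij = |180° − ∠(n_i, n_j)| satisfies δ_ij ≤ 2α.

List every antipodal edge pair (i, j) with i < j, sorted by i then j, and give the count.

count = 2; pairs: (0,3), (2,4)

α = atan 0.2 = 11.31°;  2α = 22.62°
n_0 = (-0.9998, +0.0201)
n_1 = (-0.7175, -0.6966)
n_2 = (+0.0295, -0.9996)
n_3 = (+0.9852, +0.1712)
n_4 = (+0.0373, +0.9993)
n_5 = (-0.6238, +0.7816)
  (0,1): δ = 134.69°  ·
  (0,2): δ = 87.15°  ·
  (0,3): δ = 11.01°  ✓
  (0,4): δ = 89.02°  ·
  (0,5): δ = 129.75°  ·
  (1,2): δ = 132.46°  ·
  (1,3): δ = 34.29°  ·
  (1,4): δ = 43.71°  ·
  (1,5): δ = 84.44°  ·
  (2,3): δ = 81.83°  ·
  (2,4): δ = 3.83°  ✓
  (2,5): δ = 36.90°  ·
  (3,4): δ = 102.00°  ·
  (3,5): δ = 61.26°  ·
  (4,5): δ = 139.27°  ·
antipodal pairs: 2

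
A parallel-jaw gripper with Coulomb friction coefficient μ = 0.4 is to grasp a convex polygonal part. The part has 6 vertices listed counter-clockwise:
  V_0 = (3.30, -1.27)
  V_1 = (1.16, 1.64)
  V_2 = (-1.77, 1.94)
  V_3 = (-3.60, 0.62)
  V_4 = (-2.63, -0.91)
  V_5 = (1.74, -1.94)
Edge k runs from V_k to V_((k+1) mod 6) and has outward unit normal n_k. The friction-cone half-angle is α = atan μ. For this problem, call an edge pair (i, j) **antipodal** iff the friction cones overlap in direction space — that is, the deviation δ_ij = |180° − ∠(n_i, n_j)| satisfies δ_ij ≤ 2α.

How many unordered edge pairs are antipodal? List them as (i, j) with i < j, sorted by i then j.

α = atan 0.4 = 21.80°;  2α = 43.60°
n_0 = (+0.8056, +0.5924)
n_1 = (+0.1019, +0.9948)
n_2 = (-0.5850, +0.8110)
n_3 = (-0.8446, -0.5354)
n_4 = (-0.2294, -0.9733)
n_5 = (+0.3946, -0.9188)
  (0,1): δ = 132.18°  ·
  (0,2): δ = 90.53°  ·
  (0,3): δ = 3.96°  ✓
  (0,4): δ = 40.41°  ✓
  (0,5): δ = 76.91°  ·
  (1,2): δ = 138.35°  ·
  (1,3): δ = 51.78°  ·
  (1,4): δ = 7.42°  ✓
  (1,5): δ = 29.09°  ✓
  (2,3): δ = 93.43°  ·
  (2,4): δ = 49.07°  ·
  (2,5): δ = 12.56°  ✓
  (3,4): δ = 135.64°  ·
  (3,5): δ = 99.13°  ·
  (4,5): δ = 143.49°  ·
antipodal pairs: 5

count = 5; pairs: (0,3), (0,4), (1,4), (1,5), (2,5)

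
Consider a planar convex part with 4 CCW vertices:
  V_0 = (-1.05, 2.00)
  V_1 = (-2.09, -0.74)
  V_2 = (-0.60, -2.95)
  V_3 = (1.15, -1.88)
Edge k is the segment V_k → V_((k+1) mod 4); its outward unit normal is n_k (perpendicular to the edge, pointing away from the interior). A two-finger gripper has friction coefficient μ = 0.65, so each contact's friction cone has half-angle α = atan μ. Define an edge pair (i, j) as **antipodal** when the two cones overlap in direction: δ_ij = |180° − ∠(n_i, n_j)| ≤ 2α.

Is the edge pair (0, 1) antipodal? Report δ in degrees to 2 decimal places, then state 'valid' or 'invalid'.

α = atan 0.65 = 33.02°;  2α = 66.05°
edge 0: e_0 = (-1.04, -2.74);  n_0 = (-0.9349, +0.3549)
edge 1: e_1 = (+1.49, -2.21);  n_1 = (-0.8292, -0.5590)
∠(n_0, n_1) = 54.77°
δ = |180° − 54.77°| = 125.23°
125.23° > 2α = 66.05°  →  invalid

δ = 125.23°, invalid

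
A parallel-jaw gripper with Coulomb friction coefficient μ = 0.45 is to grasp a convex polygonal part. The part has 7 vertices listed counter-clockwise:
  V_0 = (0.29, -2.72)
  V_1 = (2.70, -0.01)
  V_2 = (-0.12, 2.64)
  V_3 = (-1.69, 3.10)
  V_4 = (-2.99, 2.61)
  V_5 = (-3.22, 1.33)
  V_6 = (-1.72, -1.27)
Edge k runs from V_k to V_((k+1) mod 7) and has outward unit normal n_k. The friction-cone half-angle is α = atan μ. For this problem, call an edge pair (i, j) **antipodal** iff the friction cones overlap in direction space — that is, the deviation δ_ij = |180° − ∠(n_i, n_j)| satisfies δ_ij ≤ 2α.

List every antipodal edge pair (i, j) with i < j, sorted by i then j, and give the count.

count = 6; pairs: (0,3), (0,4), (1,5), (1,6), (2,5), (2,6)

α = atan 0.45 = 24.23°;  2α = 48.46°
n_0 = (+0.7473, -0.6645)
n_1 = (+0.6848, +0.7287)
n_2 = (+0.2812, +0.9597)
n_3 = (-0.3527, +0.9357)
n_4 = (-0.9842, +0.1769)
n_5 = (-0.8662, -0.4997)
n_6 = (-0.5850, -0.8110)
  (0,1): δ = 91.57°  ·
  (0,2): δ = 64.68°  ·
  (0,3): δ = 27.70°  ✓
  (0,4): δ = 31.46°  ✓
  (0,5): δ = 71.63°  ·
  (0,6): δ = 95.84°  ·
  (1,2): δ = 153.11°  ·
  (1,3): δ = 116.13°  ·
  (1,4): δ = 56.97°  ·
  (1,5): δ = 16.80°  ✓
  (1,6): δ = 7.41°  ✓
  (2,3): δ = 143.02°  ·
  (2,4): δ = 83.86°  ·
  (2,5): δ = 43.69°  ✓
  (2,6): δ = 19.48°  ✓
  (3,4): δ = 120.84°  ·
  (3,5): δ = 80.67°  ·
  (3,6): δ = 56.46°  ·
  (4,5): δ = 139.83°  ·
  (4,6): δ = 115.62°  ·
  (5,6): δ = 155.79°  ·
antipodal pairs: 6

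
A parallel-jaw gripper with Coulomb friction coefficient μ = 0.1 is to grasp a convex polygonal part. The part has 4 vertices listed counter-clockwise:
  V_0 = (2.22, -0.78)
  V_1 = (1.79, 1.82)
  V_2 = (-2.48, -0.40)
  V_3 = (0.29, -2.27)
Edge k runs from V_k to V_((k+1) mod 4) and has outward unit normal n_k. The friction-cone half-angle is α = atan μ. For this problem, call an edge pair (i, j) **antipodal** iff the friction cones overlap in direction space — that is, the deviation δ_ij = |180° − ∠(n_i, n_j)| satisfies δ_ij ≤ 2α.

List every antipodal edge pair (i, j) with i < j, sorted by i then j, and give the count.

α = atan 0.1 = 5.71°;  2α = 11.42°
n_0 = (+0.9866, +0.1632)
n_1 = (-0.4613, +0.8873)
n_2 = (-0.5595, -0.8288)
n_3 = (+0.6111, -0.7916)
  (0,1): δ = 71.92°  ·
  (0,2): δ = 46.59°  ·
  (0,3): δ = 118.28°  ·
  (1,2): δ = 61.49°  ·
  (1,3): δ = 10.20°  ✓
  (2,3): δ = 108.31°  ·
antipodal pairs: 1

count = 1; pairs: (1,3)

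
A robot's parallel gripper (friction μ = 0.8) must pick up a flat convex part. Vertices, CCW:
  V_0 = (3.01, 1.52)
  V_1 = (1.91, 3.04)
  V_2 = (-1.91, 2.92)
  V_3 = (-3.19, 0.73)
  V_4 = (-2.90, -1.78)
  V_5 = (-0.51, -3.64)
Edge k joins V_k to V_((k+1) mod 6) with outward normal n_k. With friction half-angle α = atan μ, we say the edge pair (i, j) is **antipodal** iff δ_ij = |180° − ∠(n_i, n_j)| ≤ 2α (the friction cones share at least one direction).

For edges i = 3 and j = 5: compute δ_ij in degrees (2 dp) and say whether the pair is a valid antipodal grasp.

δ = 40.89°, valid

α = atan 0.8 = 38.66°;  2α = 77.32°
edge 3: e_3 = (+0.29, -2.51);  n_3 = (-0.9934, -0.1148)
edge 5: e_5 = (+3.52, +5.16);  n_5 = (+0.8261, -0.5635)
∠(n_3, n_5) = 139.11°
δ = |180° − 139.11°| = 40.89°
40.89° ≤ 2α = 77.32°  →  valid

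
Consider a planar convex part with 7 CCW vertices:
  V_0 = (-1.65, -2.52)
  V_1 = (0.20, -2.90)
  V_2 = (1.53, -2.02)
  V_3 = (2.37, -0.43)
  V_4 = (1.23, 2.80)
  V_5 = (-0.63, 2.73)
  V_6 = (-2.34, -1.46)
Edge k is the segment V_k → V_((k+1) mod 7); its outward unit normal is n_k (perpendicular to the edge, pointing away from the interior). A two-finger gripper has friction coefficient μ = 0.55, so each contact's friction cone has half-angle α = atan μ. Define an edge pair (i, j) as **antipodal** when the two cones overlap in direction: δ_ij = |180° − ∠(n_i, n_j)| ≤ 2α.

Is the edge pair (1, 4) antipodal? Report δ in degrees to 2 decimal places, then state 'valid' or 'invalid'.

δ = 31.34°, valid

α = atan 0.55 = 28.81°;  2α = 57.62°
edge 1: e_1 = (+1.33, +0.88);  n_1 = (+0.5518, -0.8340)
edge 4: e_4 = (-1.86, -0.07);  n_4 = (-0.0376, +0.9993)
∠(n_1, n_4) = 148.66°
δ = |180° − 148.66°| = 31.34°
31.34° ≤ 2α = 57.62°  →  valid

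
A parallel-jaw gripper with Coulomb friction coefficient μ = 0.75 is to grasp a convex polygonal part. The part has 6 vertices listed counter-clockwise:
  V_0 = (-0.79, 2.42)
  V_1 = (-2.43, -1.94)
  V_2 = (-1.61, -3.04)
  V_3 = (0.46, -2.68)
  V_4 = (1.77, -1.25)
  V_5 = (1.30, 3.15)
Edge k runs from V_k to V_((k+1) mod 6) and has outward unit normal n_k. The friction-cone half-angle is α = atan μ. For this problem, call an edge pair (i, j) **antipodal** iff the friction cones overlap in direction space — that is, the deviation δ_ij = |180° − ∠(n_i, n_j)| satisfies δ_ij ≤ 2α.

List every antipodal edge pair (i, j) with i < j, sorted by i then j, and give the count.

α = atan 0.75 = 36.87°;  2α = 73.74°
n_0 = (-0.9360, +0.3521)
n_1 = (-0.8017, -0.5977)
n_2 = (+0.1713, -0.9852)
n_3 = (+0.7374, -0.6755)
n_4 = (+0.9943, +0.1062)
n_5 = (-0.3297, +0.9441)
  (0,1): δ = 122.68°  ·
  (0,2): δ = 59.52°  ✓
  (0,3): δ = 21.88°  ✓
  (0,4): δ = 26.71°  ✓
  (0,5): δ = 129.87°  ·
  (1,2): δ = 116.84°  ·
  (1,3): δ = 79.20°  ·
  (1,4): δ = 30.61°  ✓
  (1,5): δ = 72.55°  ✓
  (2,3): δ = 142.36°  ·
  (2,4): δ = 93.77°  ·
  (2,5): δ = 9.39°  ✓
  (3,4): δ = 131.41°  ·
  (3,5): δ = 28.25°  ✓
  (4,5): δ = 76.84°  ·
antipodal pairs: 7

count = 7; pairs: (0,2), (0,3), (0,4), (1,4), (1,5), (2,5), (3,5)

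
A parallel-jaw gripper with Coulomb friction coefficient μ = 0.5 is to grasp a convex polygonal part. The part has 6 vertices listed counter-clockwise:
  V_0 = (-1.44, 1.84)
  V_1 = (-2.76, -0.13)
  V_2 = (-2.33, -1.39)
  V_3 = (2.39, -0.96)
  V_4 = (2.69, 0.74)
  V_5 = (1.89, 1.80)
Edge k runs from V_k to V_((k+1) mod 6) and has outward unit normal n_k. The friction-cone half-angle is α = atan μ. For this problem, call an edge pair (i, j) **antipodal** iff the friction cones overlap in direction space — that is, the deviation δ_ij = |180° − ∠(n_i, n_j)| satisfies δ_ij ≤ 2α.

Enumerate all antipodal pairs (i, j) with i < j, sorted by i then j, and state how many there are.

α = atan 0.5 = 26.57°;  2α = 53.13°
n_0 = (-0.8308, +0.5566)
n_1 = (-0.9464, -0.3230)
n_2 = (+0.0907, -0.9959)
n_3 = (+0.9848, -0.1738)
n_4 = (+0.7982, +0.6024)
n_5 = (+0.0120, +0.9999)
  (0,1): δ = 127.33°  ·
  (0,2): δ = 50.97°  ✓
  (0,3): δ = 23.82°  ✓
  (0,4): δ = 70.87°  ·
  (0,5): δ = 123.14°  ·
  (1,2): δ = 103.64°  ·
  (1,3): δ = 28.85°  ✓
  (1,4): δ = 18.20°  ✓
  (1,5): δ = 70.47°  ·
  (2,3): δ = 105.21°  ·
  (2,4): δ = 58.16°  ·
  (2,5): δ = 5.89°  ✓
  (3,4): δ = 132.95°  ·
  (3,5): δ = 80.68°  ·
  (4,5): δ = 127.73°  ·
antipodal pairs: 5

count = 5; pairs: (0,2), (0,3), (1,3), (1,4), (2,5)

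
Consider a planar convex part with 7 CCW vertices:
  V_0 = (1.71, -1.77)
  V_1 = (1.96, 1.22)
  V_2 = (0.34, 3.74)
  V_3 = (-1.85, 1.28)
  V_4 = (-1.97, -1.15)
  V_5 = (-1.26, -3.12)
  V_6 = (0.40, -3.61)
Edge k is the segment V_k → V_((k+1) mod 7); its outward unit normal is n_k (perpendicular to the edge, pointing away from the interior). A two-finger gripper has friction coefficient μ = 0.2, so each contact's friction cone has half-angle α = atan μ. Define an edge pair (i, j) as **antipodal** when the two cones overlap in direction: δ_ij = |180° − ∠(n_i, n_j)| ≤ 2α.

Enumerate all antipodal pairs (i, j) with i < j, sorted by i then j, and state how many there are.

count = 3; pairs: (0,3), (1,4), (2,6)

α = atan 0.2 = 11.31°;  2α = 22.62°
n_0 = (+0.9965, -0.0833)
n_1 = (+0.8412, +0.5408)
n_2 = (-0.7469, +0.6649)
n_3 = (-0.9988, +0.0493)
n_4 = (-0.9408, -0.3391)
n_5 = (-0.2831, -0.9591)
n_6 = (+0.8146, -0.5800)
  (0,1): δ = 142.49°  ·
  (0,2): δ = 36.90°  ·
  (0,3): δ = 1.95°  ✓
  (0,4): δ = 24.60°  ·
  (0,5): δ = 78.33°  ·
  (0,6): δ = 149.33°  ·
  (1,2): δ = 74.41°  ·
  (1,3): δ = 35.56°  ·
  (1,4): δ = 12.92°  ✓
  (1,5): δ = 40.82°  ·
  (1,6): δ = 111.82°  ·
  (2,3): δ = 141.15°  ·
  (2,4): δ = 118.50°  ·
  (2,5): δ = 64.77°  ·
  (2,6): δ = 6.23°  ✓
  (3,4): δ = 157.35°  ·
  (3,5): δ = 103.62°  ·
  (3,6): δ = 32.62°  ·
  (4,5): δ = 126.27°  ·
  (4,6): δ = 55.27°  ·
  (5,6): δ = 109.00°  ·
antipodal pairs: 3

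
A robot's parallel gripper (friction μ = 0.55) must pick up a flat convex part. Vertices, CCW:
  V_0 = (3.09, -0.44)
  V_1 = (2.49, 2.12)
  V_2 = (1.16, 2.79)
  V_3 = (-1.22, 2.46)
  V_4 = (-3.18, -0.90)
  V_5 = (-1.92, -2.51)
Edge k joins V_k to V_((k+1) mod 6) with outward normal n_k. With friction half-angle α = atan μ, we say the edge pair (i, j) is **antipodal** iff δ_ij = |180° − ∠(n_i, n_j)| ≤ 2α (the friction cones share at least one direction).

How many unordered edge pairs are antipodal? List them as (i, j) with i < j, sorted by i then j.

α = atan 0.55 = 28.81°;  2α = 57.62°
n_0 = (+0.9736, +0.2282)
n_1 = (+0.4499, +0.8931)
n_2 = (-0.1373, +0.9905)
n_3 = (-0.8638, +0.5039)
n_4 = (-0.7875, -0.6163)
n_5 = (+0.3819, -0.9242)
  (0,1): δ = 129.93°  ·
  (0,2): δ = 95.30°  ·
  (0,3): δ = 43.45°  ✓
  (0,4): δ = 24.86°  ✓
  (0,5): δ = 99.26°  ·
  (1,2): δ = 145.37°  ·
  (1,3): δ = 93.52°  ·
  (1,4): δ = 25.22°  ✓
  (1,5): δ = 49.19°  ✓
  (2,3): δ = 128.15°  ·
  (2,4): δ = 59.85°  ·
  (2,5): δ = 14.56°  ✓
  (3,4): δ = 111.70°  ·
  (3,5): δ = 37.29°  ✓
  (4,5): δ = 105.60°  ·
antipodal pairs: 6

count = 6; pairs: (0,3), (0,4), (1,4), (1,5), (2,5), (3,5)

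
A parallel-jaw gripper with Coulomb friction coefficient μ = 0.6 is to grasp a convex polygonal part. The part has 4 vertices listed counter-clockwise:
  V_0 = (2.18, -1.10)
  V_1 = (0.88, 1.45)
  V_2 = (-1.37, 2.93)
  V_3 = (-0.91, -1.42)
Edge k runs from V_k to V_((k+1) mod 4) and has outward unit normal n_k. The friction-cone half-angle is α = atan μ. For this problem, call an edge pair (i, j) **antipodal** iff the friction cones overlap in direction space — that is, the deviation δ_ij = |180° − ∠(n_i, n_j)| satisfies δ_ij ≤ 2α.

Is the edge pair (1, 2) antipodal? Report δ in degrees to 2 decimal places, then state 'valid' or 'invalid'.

δ = 50.63°, valid

α = atan 0.6 = 30.96°;  2α = 61.93°
edge 1: e_1 = (-2.25, +1.48);  n_1 = (+0.5495, +0.8355)
edge 2: e_2 = (+0.46, -4.35);  n_2 = (-0.9945, -0.1052)
∠(n_1, n_2) = 129.37°
δ = |180° − 129.37°| = 50.63°
50.63° ≤ 2α = 61.93°  →  valid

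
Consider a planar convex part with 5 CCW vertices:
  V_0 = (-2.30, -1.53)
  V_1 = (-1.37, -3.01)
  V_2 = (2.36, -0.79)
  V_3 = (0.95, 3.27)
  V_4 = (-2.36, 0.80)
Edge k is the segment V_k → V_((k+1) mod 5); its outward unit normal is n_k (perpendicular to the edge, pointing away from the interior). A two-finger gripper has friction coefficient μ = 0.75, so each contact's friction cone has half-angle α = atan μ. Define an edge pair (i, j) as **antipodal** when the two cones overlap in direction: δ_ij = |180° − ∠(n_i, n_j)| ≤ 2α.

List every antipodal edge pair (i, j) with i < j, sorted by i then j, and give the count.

α = atan 0.75 = 36.87°;  2α = 73.74°
n_0 = (-0.8467, -0.5321)
n_1 = (+0.5114, -0.8593)
n_2 = (+0.9447, +0.3281)
n_3 = (-0.5981, +0.8015)
n_4 = (-0.9997, -0.0257)
  (0,1): δ = 91.38°  ·
  (0,2): δ = 12.99°  ✓
  (0,3): δ = 94.59°  ·
  (0,4): δ = 149.33°  ·
  (1,2): δ = 101.61°  ·
  (1,3): δ = 5.97°  ✓
  (1,4): δ = 60.72°  ✓
  (2,3): δ = 72.42°  ✓
  (2,4): δ = 17.68°  ✓
  (3,4): δ = 125.26°  ·
antipodal pairs: 5

count = 5; pairs: (0,2), (1,3), (1,4), (2,3), (2,4)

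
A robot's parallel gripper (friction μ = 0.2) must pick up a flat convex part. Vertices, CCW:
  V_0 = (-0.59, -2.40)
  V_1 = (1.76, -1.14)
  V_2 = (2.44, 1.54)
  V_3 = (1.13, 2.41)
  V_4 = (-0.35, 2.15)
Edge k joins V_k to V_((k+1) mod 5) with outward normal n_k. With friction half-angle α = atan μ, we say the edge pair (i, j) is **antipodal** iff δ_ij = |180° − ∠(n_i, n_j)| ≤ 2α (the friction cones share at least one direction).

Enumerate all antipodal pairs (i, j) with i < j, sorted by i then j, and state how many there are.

α = atan 0.2 = 11.31°;  2α = 22.62°
n_0 = (+0.4725, -0.8813)
n_1 = (+0.9693, -0.2459)
n_2 = (+0.5532, +0.8330)
n_3 = (-0.1730, +0.9849)
n_4 = (-0.9986, +0.0527)
  (0,1): δ = 132.44°  ·
  (0,2): δ = 61.79°  ·
  (0,3): δ = 18.24°  ✓
  (0,4): δ = 58.78°  ·
  (1,2): δ = 109.35°  ·
  (1,3): δ = 65.80°  ·
  (1,4): δ = 11.22°  ✓
  (2,3): δ = 136.45°  ·
  (2,4): δ = 59.43°  ·
  (3,4): δ = 102.98°  ·
antipodal pairs: 2

count = 2; pairs: (0,3), (1,4)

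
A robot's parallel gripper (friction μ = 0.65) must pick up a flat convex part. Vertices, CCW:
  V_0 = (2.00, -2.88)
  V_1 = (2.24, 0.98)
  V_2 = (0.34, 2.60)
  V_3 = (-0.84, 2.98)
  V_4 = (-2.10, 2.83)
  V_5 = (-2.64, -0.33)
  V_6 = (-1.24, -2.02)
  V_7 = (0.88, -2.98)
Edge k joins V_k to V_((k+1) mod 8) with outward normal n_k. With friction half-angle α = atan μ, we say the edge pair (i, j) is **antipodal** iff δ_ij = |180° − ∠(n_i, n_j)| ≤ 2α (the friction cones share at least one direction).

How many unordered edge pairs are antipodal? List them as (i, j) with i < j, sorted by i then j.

count = 12; pairs: (0,4), (0,5), (1,4), (1,5), (1,6), (1,7), (2,5), (2,6), (2,7), (3,5), (3,6), (3,7)

α = atan 0.65 = 33.02°;  2α = 66.05°
n_0 = (+0.9981, -0.0621)
n_1 = (+0.6488, +0.7610)
n_2 = (+0.3065, +0.9519)
n_3 = (-0.1182, +0.9930)
n_4 = (-0.9857, +0.1684)
n_5 = (-0.7701, -0.6379)
n_6 = (-0.4125, -0.9110)
n_7 = (+0.0889, -0.9960)
  (0,1): δ = 126.89°  ·
  (0,2): δ = 104.29°  ·
  (0,3): δ = 79.65°  ·
  (0,4): δ = 6.14°  ✓
  (0,5): δ = 43.20°  ✓
  (0,6): δ = 69.20°  ·
  (0,7): δ = 98.66°  ·
  (1,2): δ = 157.40°  ·
  (1,3): δ = 132.76°  ·
  (1,4): δ = 59.25°  ✓
  (1,5): δ = 9.91°  ✓
  (1,6): δ = 16.09°  ✓
  (1,7): δ = 45.55°  ✓
  (2,3): δ = 155.36°  ·
  (2,4): δ = 81.85°  ·
  (2,5): δ = 32.51°  ✓
  (2,6): δ = 6.51°  ✓
  (2,7): δ = 22.95°  ✓
  (3,4): δ = 106.49°  ·
  (3,5): δ = 57.15°  ✓
  (3,6): δ = 31.15°  ✓
  (3,7): δ = 1.69°  ✓
  (4,5): δ = 130.66°  ·
  (4,6): δ = 104.67°  ·
  (4,7): δ = 75.20°  ·
  (5,6): δ = 154.00°  ·
  (5,7): δ = 124.54°  ·
  (6,7): δ = 150.54°  ·
antipodal pairs: 12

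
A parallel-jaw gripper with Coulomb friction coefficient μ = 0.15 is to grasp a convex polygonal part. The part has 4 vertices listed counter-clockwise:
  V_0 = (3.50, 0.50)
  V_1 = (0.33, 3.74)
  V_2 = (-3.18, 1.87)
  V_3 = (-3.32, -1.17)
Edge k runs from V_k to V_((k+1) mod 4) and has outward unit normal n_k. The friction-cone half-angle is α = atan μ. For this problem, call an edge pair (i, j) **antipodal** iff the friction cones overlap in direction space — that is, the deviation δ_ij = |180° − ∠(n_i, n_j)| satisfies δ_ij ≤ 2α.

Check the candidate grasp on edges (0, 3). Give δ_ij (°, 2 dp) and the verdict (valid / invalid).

δ = 59.38°, invalid

α = atan 0.15 = 8.53°;  2α = 17.06°
edge 0: e_0 = (-3.17, +3.24);  n_0 = (+0.7148, +0.6993)
edge 3: e_3 = (+6.82, +1.67);  n_3 = (+0.2378, -0.9713)
∠(n_0, n_3) = 120.62°
δ = |180° − 120.62°| = 59.38°
59.38° > 2α = 17.06°  →  invalid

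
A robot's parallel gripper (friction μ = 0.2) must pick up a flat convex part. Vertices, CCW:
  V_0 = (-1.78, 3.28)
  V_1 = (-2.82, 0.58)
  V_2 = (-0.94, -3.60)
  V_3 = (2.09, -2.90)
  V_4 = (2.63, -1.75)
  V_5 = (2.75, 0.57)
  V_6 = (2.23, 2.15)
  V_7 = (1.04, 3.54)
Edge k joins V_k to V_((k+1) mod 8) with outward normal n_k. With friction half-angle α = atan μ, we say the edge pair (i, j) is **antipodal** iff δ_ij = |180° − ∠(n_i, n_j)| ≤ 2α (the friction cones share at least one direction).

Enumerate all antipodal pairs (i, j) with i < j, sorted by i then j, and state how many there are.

α = atan 0.2 = 11.31°;  2α = 22.62°
n_0 = (-0.9332, +0.3594)
n_1 = (-0.9120, -0.4102)
n_2 = (+0.2251, -0.9743)
n_3 = (+0.9052, -0.4250)
n_4 = (+0.9987, -0.0517)
n_5 = (+0.9499, +0.3126)
n_6 = (+0.7596, +0.6503)
n_7 = (-0.0918, +0.9958)
  (0,1): δ = 134.72°  ·
  (0,2): δ = 55.93°  ·
  (0,3): δ = 4.09°  ✓
  (0,4): δ = 18.11°  ✓
  (0,5): δ = 39.28°  ·
  (0,6): δ = 61.63°  ·
  (0,7): δ = 116.33°  ·
  (1,2): δ = 101.21°  ·
  (1,3): δ = 49.37°  ·
  (1,4): δ = 27.18°  ·
  (1,5): δ = 6.00°  ✓
  (1,6): δ = 16.35°  ✓
  (1,7): δ = 71.05°  ·
  (2,3): δ = 128.16°  ·
  (2,4): δ = 105.97°  ·
  (2,5): δ = 84.79°  ·
  (2,6): δ = 62.44°  ·
  (2,7): δ = 7.74°  ✓
  (3,4): δ = 157.81°  ·
  (3,5): δ = 136.63°  ·
  (3,6): δ = 114.28°  ·
  (3,7): δ = 59.58°  ·
  (4,5): δ = 158.82°  ·
  (4,6): δ = 136.47°  ·
  (4,7): δ = 81.77°  ·
  (5,6): δ = 157.65°  ·
  (5,7): δ = 102.95°  ·
  (6,7): δ = 125.30°  ·
antipodal pairs: 5

count = 5; pairs: (0,3), (0,4), (1,5), (1,6), (2,7)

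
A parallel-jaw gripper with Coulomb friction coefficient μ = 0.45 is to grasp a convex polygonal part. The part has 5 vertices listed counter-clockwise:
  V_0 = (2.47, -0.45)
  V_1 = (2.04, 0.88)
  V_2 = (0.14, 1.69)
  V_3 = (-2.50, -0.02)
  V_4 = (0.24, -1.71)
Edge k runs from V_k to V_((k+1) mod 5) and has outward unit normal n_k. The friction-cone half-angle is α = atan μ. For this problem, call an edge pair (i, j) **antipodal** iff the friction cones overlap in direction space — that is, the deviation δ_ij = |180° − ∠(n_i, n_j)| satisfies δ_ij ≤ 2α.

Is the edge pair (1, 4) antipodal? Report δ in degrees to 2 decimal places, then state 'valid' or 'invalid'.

α = atan 0.45 = 24.23°;  2α = 48.46°
edge 1: e_1 = (-1.90, +0.81);  n_1 = (+0.3922, +0.9199)
edge 4: e_4 = (+2.23, +1.26);  n_4 = (+0.4919, -0.8706)
∠(n_1, n_4) = 127.44°
δ = |180° − 127.44°| = 52.56°
52.56° > 2α = 48.46°  →  invalid

δ = 52.56°, invalid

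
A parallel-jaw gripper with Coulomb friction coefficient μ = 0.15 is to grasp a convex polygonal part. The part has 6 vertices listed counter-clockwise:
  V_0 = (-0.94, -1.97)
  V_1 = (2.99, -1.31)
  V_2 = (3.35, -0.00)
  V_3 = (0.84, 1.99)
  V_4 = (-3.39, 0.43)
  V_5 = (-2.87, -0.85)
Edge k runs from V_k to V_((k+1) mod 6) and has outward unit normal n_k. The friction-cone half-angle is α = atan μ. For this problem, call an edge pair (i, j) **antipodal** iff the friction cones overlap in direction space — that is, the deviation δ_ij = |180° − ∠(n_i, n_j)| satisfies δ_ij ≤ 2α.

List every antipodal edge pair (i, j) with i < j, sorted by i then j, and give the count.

α = atan 0.15 = 8.53°;  2α = 17.06°
n_0 = (+0.1656, -0.9862)
n_1 = (+0.9643, -0.2650)
n_2 = (+0.6213, +0.7836)
n_3 = (-0.3460, +0.9382)
n_4 = (-0.9265, -0.3764)
n_5 = (-0.5019, -0.8649)
  (0,1): δ = 114.90°  ·
  (0,2): δ = 47.94°  ·
  (0,3): δ = 10.71°  ✓
  (0,4): δ = 102.58°  ·
  (0,5): δ = 140.34°  ·
  (1,2): δ = 113.04°  ·
  (1,3): δ = 54.39°  ·
  (1,4): δ = 37.48°  ·
  (1,5): δ = 75.24°  ·
  (2,3): δ = 121.35°  ·
  (2,4): δ = 29.48°  ·
  (2,5): δ = 8.28°  ✓
  (3,4): δ = 88.13°  ·
  (3,5): δ = 50.37°  ·
  (4,5): δ = 142.24°  ·
antipodal pairs: 2

count = 2; pairs: (0,3), (2,5)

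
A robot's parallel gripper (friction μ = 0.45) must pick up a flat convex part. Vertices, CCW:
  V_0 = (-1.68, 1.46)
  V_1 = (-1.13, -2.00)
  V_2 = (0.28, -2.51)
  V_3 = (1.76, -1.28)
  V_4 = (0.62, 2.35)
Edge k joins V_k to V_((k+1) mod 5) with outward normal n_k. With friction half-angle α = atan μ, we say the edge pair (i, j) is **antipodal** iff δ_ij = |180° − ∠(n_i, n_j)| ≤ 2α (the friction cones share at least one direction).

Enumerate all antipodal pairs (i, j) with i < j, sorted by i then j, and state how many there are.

count = 3; pairs: (0,3), (1,4), (2,4)

α = atan 0.45 = 24.23°;  2α = 48.46°
n_0 = (-0.9876, -0.1570)
n_1 = (-0.3401, -0.9404)
n_2 = (+0.6392, -0.7691)
n_3 = (+0.9541, +0.2996)
n_4 = (-0.3609, +0.9326)
  (0,1): δ = 118.92°  ·
  (0,2): δ = 59.30°  ·
  (0,3): δ = 8.40°  ✓
  (0,4): δ = 102.12°  ·
  (1,2): δ = 120.39°  ·
  (1,3): δ = 52.68°  ·
  (1,4): δ = 41.04°  ✓
  (2,3): δ = 112.29°  ·
  (2,4): δ = 18.58°  ✓
  (3,4): δ = 86.28°  ·
antipodal pairs: 3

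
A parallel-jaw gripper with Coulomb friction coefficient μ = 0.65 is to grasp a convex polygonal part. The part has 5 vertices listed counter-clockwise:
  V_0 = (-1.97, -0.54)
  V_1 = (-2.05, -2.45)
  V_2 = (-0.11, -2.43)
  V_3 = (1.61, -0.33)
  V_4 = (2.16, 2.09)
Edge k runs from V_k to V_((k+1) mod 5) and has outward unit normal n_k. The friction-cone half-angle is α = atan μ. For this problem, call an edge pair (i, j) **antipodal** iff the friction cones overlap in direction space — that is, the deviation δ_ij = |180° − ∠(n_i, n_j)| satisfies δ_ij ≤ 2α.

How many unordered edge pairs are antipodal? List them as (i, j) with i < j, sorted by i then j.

α = atan 0.65 = 33.02°;  2α = 66.05°
n_0 = (-0.9991, +0.0418)
n_1 = (+0.0103, -0.9999)
n_2 = (+0.7736, -0.6336)
n_3 = (+0.9751, -0.2216)
n_4 = (-0.5371, +0.8435)
  (0,1): δ = 87.01°  ·
  (0,2): δ = 36.92°  ✓
  (0,3): δ = 10.41°  ✓
  (0,4): δ = 124.89°  ·
  (1,2): δ = 129.91°  ·
  (1,3): δ = 103.39°  ·
  (1,4): δ = 31.90°  ✓
  (2,3): δ = 153.49°  ·
  (2,4): δ = 18.19°  ✓
  (3,4): δ = 44.71°  ✓
antipodal pairs: 5

count = 5; pairs: (0,2), (0,3), (1,4), (2,4), (3,4)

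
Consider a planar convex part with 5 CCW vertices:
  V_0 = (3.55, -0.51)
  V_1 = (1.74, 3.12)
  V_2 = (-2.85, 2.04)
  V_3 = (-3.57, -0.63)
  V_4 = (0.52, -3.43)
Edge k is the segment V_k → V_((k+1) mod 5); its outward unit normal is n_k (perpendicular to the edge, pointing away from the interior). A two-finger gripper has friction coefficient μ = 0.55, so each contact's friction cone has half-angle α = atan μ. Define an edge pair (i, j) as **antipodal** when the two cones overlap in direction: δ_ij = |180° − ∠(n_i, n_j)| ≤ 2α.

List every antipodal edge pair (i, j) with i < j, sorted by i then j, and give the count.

α = atan 0.55 = 28.81°;  2α = 57.62°
n_0 = (+0.8949, +0.4462)
n_1 = (-0.2290, +0.9734)
n_2 = (-0.9655, +0.2604)
n_3 = (-0.5649, -0.8252)
n_4 = (+0.6939, -0.7201)
  (0,1): δ = 103.26°  ·
  (0,2): δ = 41.59°  ✓
  (0,3): δ = 29.10°  ✓
  (0,4): δ = 107.44°  ·
  (1,2): δ = 118.33°  ·
  (1,3): δ = 47.64°  ✓
  (1,4): δ = 30.70°  ✓
  (2,3): δ = 109.30°  ·
  (2,4): δ = 30.97°  ✓
  (3,4): δ = 101.66°  ·
antipodal pairs: 5

count = 5; pairs: (0,2), (0,3), (1,3), (1,4), (2,4)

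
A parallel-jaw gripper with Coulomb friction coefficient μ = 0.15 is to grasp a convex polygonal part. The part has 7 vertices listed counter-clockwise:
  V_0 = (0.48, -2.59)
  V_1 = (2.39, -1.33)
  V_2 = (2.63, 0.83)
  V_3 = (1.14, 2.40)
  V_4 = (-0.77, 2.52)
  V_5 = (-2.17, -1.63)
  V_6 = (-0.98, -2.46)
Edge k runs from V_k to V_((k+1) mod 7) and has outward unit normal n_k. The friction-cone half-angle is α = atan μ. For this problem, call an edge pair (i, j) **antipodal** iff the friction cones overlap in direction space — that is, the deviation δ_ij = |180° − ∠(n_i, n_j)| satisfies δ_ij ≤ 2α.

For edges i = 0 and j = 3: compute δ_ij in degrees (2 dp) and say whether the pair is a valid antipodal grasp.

α = atan 0.15 = 8.53°;  2α = 17.06°
edge 0: e_0 = (+1.91, +1.26);  n_0 = (+0.5507, -0.8347)
edge 3: e_3 = (-1.91, +0.12);  n_3 = (+0.0627, +0.9980)
∠(n_0, n_3) = 142.99°
δ = |180° − 142.99°| = 37.01°
37.01° > 2α = 17.06°  →  invalid

δ = 37.01°, invalid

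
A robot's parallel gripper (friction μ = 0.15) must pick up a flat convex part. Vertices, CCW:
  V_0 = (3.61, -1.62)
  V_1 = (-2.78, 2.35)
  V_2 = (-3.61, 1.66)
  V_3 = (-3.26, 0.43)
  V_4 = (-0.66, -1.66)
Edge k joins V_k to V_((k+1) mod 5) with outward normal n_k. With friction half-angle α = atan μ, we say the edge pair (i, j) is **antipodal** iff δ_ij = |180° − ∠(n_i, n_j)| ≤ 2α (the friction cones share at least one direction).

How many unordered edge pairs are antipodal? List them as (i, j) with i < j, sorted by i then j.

count = 1; pairs: (0,3)

α = atan 0.15 = 8.53°;  2α = 17.06°
n_0 = (+0.5277, +0.8494)
n_1 = (-0.6393, +0.7690)
n_2 = (-0.9618, -0.2737)
n_3 = (-0.6265, -0.7794)
n_4 = (+0.0094, -1.0000)
  (0,1): δ = 108.41°  ·
  (0,2): δ = 42.26°  ·
  (0,3): δ = 6.94°  ✓
  (0,4): δ = 32.39°  ·
  (1,2): δ = 113.85°  ·
  (1,3): δ = 78.53°  ·
  (1,4): δ = 39.20°  ·
  (2,3): δ = 144.68°  ·
  (2,4): δ = 105.35°  ·
  (3,4): δ = 140.67°  ·
antipodal pairs: 1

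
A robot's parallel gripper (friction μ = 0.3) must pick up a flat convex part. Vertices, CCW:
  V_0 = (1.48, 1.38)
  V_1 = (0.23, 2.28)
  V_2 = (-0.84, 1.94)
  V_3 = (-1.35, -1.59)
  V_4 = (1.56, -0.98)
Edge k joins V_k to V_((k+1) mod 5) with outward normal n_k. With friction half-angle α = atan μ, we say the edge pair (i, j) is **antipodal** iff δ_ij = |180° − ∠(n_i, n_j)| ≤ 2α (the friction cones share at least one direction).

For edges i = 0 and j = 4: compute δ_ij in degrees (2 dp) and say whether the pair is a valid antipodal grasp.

δ = 127.70°, invalid

α = atan 0.3 = 16.70°;  2α = 33.40°
edge 0: e_0 = (-1.25, +0.90);  n_0 = (+0.5843, +0.8115)
edge 4: e_4 = (-0.08, +2.36);  n_4 = (+0.9994, +0.0339)
∠(n_0, n_4) = 52.30°
δ = |180° − 52.30°| = 127.70°
127.70° > 2α = 33.40°  →  invalid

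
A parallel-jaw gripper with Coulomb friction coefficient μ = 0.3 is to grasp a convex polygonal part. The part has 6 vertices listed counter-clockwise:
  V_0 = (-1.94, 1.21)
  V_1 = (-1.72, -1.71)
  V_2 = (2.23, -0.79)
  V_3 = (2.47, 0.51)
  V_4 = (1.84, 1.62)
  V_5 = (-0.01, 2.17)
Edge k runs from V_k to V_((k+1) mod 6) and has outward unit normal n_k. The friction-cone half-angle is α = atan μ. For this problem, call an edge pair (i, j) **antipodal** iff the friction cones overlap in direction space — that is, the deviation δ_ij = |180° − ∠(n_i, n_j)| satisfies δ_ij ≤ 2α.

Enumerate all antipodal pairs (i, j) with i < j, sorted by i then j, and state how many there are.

count = 4; pairs: (0,2), (0,3), (1,4), (1,5)

α = atan 0.3 = 16.70°;  2α = 33.40°
n_0 = (-0.9972, -0.0751)
n_1 = (+0.2268, -0.9739)
n_2 = (+0.9834, -0.1815)
n_3 = (+0.8697, +0.4936)
n_4 = (+0.2850, +0.9585)
n_5 = (-0.4454, +0.8954)
  (0,1): δ = 81.20°  ·
  (0,2): δ = 14.77°  ✓
  (0,3): δ = 25.27°  ✓
  (0,4): δ = 69.13°  ·
  (0,5): δ = 112.14°  ·
  (1,2): δ = 113.57°  ·
  (1,3): δ = 73.53°  ·
  (1,4): δ = 29.67°  ✓
  (1,5): δ = 13.34°  ✓
  (2,3): δ = 139.96°  ·
  (2,4): δ = 96.10°  ·
  (2,5): δ = 53.09°  ·
  (3,4): δ = 136.13°  ·
  (3,5): δ = 93.13°  ·
  (4,5): δ = 137.00°  ·
antipodal pairs: 4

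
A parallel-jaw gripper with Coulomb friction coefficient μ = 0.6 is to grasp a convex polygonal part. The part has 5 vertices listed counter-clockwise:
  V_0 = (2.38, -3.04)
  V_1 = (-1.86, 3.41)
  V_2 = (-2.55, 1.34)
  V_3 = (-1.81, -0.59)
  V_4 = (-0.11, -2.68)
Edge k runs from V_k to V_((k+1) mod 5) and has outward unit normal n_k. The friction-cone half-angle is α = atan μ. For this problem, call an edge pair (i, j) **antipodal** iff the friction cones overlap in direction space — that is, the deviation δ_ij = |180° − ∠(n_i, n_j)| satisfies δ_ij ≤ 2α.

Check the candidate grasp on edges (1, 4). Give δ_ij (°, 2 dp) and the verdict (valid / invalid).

δ = 79.79°, invalid

α = atan 0.6 = 30.96°;  2α = 61.93°
edge 1: e_1 = (-0.69, -2.07);  n_1 = (-0.9487, +0.3162)
edge 4: e_4 = (+2.49, -0.36);  n_4 = (-0.1431, -0.9897)
∠(n_1, n_4) = 100.21°
δ = |180° − 100.21°| = 79.79°
79.79° > 2α = 61.93°  →  invalid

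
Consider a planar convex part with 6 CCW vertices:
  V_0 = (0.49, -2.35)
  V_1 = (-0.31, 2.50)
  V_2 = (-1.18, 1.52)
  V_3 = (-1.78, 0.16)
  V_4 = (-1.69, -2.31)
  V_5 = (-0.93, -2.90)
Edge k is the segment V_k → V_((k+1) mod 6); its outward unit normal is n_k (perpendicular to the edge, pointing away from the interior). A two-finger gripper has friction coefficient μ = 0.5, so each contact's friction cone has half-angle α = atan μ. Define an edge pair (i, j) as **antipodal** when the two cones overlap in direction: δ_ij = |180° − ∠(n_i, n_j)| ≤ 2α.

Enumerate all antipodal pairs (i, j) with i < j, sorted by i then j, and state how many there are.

count = 6; pairs: (0,1), (0,2), (0,3), (0,4), (1,5), (2,5)

α = atan 0.5 = 26.57°;  2α = 53.13°
n_0 = (+0.9867, +0.1627)
n_1 = (-0.7478, +0.6639)
n_2 = (-0.9149, +0.4036)
n_3 = (-0.9993, -0.0364)
n_4 = (-0.6132, -0.7899)
n_5 = (+0.3612, -0.9325)
  (0,1): δ = 50.96°  ✓
  (0,2): δ = 33.17°  ✓
  (0,3): δ = 7.28°  ✓
  (0,4): δ = 42.81°  ✓
  (0,5): δ = 101.81°  ·
  (1,2): δ = 162.21°  ·
  (1,3): δ = 136.32°  ·
  (1,4): δ = 86.23°  ·
  (1,5): δ = 27.23°  ✓
  (2,3): δ = 154.11°  ·
  (2,4): δ = 104.02°  ·
  (2,5): δ = 45.02°  ✓
  (3,4): δ = 129.91°  ·
  (3,5): δ = 70.91°  ·
  (4,5): δ = 121.00°  ·
antipodal pairs: 6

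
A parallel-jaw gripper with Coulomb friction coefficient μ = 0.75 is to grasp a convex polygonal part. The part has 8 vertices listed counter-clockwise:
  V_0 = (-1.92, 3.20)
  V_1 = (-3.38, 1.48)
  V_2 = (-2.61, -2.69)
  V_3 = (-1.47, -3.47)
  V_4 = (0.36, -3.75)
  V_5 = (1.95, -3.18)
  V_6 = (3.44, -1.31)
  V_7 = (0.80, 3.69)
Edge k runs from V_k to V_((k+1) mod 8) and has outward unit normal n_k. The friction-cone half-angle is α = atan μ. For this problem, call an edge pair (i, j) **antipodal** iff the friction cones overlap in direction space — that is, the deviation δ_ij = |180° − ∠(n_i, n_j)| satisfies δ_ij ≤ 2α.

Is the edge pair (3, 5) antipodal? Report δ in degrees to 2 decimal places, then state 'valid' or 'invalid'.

α = atan 0.75 = 36.87°;  2α = 73.74°
edge 3: e_3 = (+1.83, -0.28);  n_3 = (-0.1512, -0.9885)
edge 5: e_5 = (+1.49, +1.87);  n_5 = (+0.7821, -0.6232)
∠(n_3, n_5) = 60.15°
δ = |180° − 60.15°| = 119.85°
119.85° > 2α = 73.74°  →  invalid

δ = 119.85°, invalid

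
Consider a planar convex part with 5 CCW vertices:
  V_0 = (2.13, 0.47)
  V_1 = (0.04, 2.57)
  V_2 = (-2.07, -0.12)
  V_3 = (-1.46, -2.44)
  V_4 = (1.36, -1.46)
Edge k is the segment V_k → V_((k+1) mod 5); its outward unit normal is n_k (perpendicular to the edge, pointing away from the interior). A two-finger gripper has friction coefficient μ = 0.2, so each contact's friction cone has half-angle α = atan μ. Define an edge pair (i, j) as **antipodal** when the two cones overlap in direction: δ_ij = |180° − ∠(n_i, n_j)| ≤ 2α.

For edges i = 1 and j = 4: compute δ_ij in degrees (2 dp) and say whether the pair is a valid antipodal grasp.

δ = 16.36°, valid

α = atan 0.2 = 11.31°;  2α = 22.62°
edge 1: e_1 = (-2.11, -2.69);  n_1 = (-0.7868, +0.6172)
edge 4: e_4 = (+0.77, +1.93);  n_4 = (+0.9288, -0.3706)
∠(n_1, n_4) = 163.64°
δ = |180° − 163.64°| = 16.36°
16.36° ≤ 2α = 22.62°  →  valid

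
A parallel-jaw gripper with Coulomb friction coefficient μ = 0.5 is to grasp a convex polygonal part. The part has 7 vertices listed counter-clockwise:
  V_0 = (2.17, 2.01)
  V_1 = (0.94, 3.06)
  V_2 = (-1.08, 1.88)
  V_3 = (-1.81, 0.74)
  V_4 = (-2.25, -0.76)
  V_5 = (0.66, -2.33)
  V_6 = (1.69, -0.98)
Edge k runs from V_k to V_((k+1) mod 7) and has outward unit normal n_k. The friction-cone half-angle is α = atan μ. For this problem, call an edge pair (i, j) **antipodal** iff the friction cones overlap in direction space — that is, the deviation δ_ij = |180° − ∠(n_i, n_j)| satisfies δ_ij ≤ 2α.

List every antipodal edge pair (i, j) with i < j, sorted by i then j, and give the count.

count = 7; pairs: (0,4), (1,5), (1,6), (2,5), (2,6), (3,5), (3,6)

α = atan 0.5 = 26.57°;  2α = 53.13°
n_0 = (+0.6493, +0.7606)
n_1 = (-0.5044, +0.8635)
n_2 = (-0.8421, +0.5393)
n_3 = (-0.9596, +0.2815)
n_4 = (-0.4748, -0.8801)
n_5 = (+0.7950, -0.6066)
n_6 = (+0.9874, -0.1585)
  (0,1): δ = 109.22°  ·
  (0,2): δ = 82.15°  ·
  (0,3): δ = 65.86°  ·
  (0,4): δ = 12.14°  ✓
  (0,5): δ = 93.14°  ·
  (0,6): δ = 121.37°  ·
  (1,2): δ = 152.93°  ·
  (1,3): δ = 136.64°  ·
  (1,4): δ = 58.64°  ·
  (1,5): δ = 22.37°  ✓
  (1,6): δ = 50.59°  ✓
  (2,3): δ = 163.71°  ·
  (2,4): δ = 85.71°  ·
  (2,5): δ = 4.71°  ✓
  (2,6): δ = 23.51°  ✓
  (3,4): δ = 102.00°  ·
  (3,5): δ = 20.99°  ✓
  (3,6): δ = 7.23°  ✓
  (4,5): δ = 98.99°  ·
  (4,6): δ = 70.77°  ·
  (5,6): δ = 151.78°  ·
antipodal pairs: 7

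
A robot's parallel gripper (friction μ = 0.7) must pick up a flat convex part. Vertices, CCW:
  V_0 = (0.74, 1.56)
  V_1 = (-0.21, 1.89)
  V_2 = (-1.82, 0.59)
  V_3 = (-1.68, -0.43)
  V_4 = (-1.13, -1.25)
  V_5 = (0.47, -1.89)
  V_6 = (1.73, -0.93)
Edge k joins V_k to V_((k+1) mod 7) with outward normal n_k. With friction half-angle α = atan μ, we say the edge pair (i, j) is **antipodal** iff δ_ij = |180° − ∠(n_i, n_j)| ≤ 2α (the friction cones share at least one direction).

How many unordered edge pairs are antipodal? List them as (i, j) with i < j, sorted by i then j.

count = 10; pairs: (0,2), (0,3), (0,4), (0,5), (1,4), (1,5), (2,5), (2,6), (3,6), (4,6)

α = atan 0.7 = 34.99°;  2α = 69.98°
n_0 = (+0.3281, +0.9446)
n_1 = (-0.6282, +0.7780)
n_2 = (-0.9907, -0.1360)
n_3 = (-0.8305, -0.5570)
n_4 = (-0.3714, -0.9285)
n_5 = (+0.6060, -0.7954)
n_6 = (+0.9292, +0.3695)
  (0,1): δ = 121.93°  ·
  (0,2): δ = 63.03°  ✓
  (0,3): δ = 36.99°  ✓
  (0,4): δ = 2.65°  ✓
  (0,5): δ = 56.46°  ✓
  (0,6): δ = 130.84°  ·
  (1,2): δ = 121.10°  ·
  (1,3): δ = 95.07°  ·
  (1,4): δ = 60.72°  ✓
  (1,5): δ = 1.62°  ✓
  (1,6): δ = 72.76°  ·
  (2,3): δ = 153.96°  ·
  (2,4): δ = 119.62°  ·
  (2,5): δ = 60.51°  ✓
  (2,6): δ = 13.87°  ✓
  (3,4): δ = 145.65°  ·
  (3,5): δ = 86.55°  ·
  (3,6): δ = 12.17°  ✓
  (4,5): δ = 120.89°  ·
  (4,6): δ = 46.52°  ✓
  (5,6): δ = 105.62°  ·
antipodal pairs: 10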